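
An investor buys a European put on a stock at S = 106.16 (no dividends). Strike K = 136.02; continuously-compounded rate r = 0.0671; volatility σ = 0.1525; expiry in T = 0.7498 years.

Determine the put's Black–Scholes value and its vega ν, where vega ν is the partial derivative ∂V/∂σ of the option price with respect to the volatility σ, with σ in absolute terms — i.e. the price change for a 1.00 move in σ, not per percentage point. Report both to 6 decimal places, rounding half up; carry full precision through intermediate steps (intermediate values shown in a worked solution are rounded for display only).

price = 23.642885
ν = 13.192957

σ√T = 0.1525·√0.7498 = 0.132051
d₁ = (ln(S/K) + (r+σ²/2)T) / (σ√T) = (ln(106.16/136.02) + (0.0671+0.1525²/2)·0.7498) / 0.132051 = (-0.247855 + 0.059030) / 0.132051 = -1.429931
d₂ = d₁ − σ√T = -1.429931 − 0.132051 = -1.561982
e^{−rT} = e^{−0.0671·0.7498} = 0.950933
N(−d₁) = 0.923632,  N(−d₂) = 0.940854
Put price V = K·e^{−rT}·N(−d₂) − S·N(−d₁) = 121.695614 − 98.052729 = 23.642885
φ(d₁) = (1/√(2π))·e^{−d₁²/2} = 0.143519
ν = S·φ(d₁)·√T = 13.192957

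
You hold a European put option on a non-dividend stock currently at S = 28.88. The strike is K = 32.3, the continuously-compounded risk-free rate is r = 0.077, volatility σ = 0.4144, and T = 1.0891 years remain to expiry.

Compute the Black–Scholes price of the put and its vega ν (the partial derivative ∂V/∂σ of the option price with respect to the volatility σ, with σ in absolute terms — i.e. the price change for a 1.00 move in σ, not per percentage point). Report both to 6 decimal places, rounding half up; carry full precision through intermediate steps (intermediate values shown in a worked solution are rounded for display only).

price = 5.435707
ν = 11.886843

σ√T = 0.4144·√1.0891 = 0.432468
d₁ = (ln(S/K) + (r+σ²/2)T) / (σ√T) = (ln(28.88/32.3) + (0.077+0.4144²/2)·1.0891) / 0.432468 = (-0.111918 + 0.177375) / 0.432468 = 0.151357
d₂ = d₁ − σ√T = 0.151357 − 0.432468 = -0.281111
e^{−rT} = e^{−0.077·1.0891} = 0.919559
N(−d₁) = 0.439847,  N(−d₂) = 0.610687
Put price V = K·e^{−rT}·N(−d₂) − S·N(−d₁) = 18.138492 − 12.702785 = 5.435707
φ(d₁) = (1/√(2π))·e^{−d₁²/2} = 0.394399
ν = S·φ(d₁)·√T = 11.886843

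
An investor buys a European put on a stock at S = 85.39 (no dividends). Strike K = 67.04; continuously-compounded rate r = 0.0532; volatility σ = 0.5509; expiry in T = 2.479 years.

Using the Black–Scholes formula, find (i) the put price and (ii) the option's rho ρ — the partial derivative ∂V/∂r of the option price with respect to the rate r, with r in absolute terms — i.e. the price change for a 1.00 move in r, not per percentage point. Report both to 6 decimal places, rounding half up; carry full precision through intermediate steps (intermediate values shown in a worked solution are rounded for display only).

σ√T = 0.5509·√2.479 = 0.867383
d₁ = (ln(S/K) + (r+σ²/2)T) / (σ√T) = (ln(85.39/67.04) + (0.0532+0.5509²/2)·2.479) / 0.867383 = (0.241940 + 0.508060) / 0.867383 = 0.864669
d₂ = d₁ − σ√T = 0.864669 − 0.867383 = -0.002715
e^{−rT} = e^{−0.0532·2.479} = 0.876444
N(−d₁) = 0.193610,  N(−d₂) = 0.501083
Put price V = K·e^{−rT}·N(−d₂) − S·N(−d₁) = 29.442023 − 16.532385 = 12.909638
ρ = −K·T·e^{−rT}·N(−d₂) = -72.986774

price = 12.909638
ρ = -72.986774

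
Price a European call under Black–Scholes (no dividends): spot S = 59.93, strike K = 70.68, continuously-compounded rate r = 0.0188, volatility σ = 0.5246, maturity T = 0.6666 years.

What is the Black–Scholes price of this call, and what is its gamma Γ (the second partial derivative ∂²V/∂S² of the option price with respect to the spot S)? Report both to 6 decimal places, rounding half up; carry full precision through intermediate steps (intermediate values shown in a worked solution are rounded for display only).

price = 6.741970
Γ = 0.015386

σ√T = 0.5246·√0.6666 = 0.428313
d₁ = (ln(S/K) + (r+σ²/2)T) / (σ√T) = (ln(59.93/70.68) + (0.0188+0.5246²/2)·0.6666) / 0.428313 = (-0.164985 + 0.104258) / 0.428313 = -0.141783
d₂ = d₁ − σ√T = -0.141783 − 0.428313 = -0.570096
e^{−rT} = e^{−0.0188·0.6666} = 0.987546
N(d₁) = 0.443626,  N(d₂) = 0.284306
Call price V = S·N(d₁) − K·e^{−rT}·N(d₂) = 26.586488 − 19.844518 = 6.741970
φ(d₁) = (1/√(2π))·e^{−d₁²/2} = 0.394953
Γ = φ(d₁) / (S·σ·√T) = 0.015386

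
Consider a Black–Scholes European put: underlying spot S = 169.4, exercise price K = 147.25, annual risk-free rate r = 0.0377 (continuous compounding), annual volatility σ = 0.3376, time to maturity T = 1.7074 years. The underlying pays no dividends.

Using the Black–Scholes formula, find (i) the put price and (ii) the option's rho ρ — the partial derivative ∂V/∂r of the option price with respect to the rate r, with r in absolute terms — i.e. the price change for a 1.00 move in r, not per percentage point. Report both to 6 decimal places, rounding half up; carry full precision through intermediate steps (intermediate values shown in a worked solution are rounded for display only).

σ√T = 0.3376·√1.7074 = 0.441134
d₁ = (ln(S/K) + (r+σ²/2)T) / (σ√T) = (ln(169.4/147.25) + (0.0377+0.3376²/2)·1.7074) / 0.441134 = (0.140131 + 0.161668) / 0.441134 = 0.684145
d₂ = d₁ − σ√T = 0.684145 − 0.441134 = 0.243012
e^{−rT} = e^{−0.0377·1.7074} = 0.937659
N(−d₁) = 0.246942,  N(−d₂) = 0.403998
Put price V = K·e^{−rT}·N(−d₂) − S·N(−d₁) = 55.780149 − 41.831937 = 13.948212
ρ = −K·T·e^{−rT}·N(−d₂) = -95.239027

price = 13.948212
ρ = -95.239027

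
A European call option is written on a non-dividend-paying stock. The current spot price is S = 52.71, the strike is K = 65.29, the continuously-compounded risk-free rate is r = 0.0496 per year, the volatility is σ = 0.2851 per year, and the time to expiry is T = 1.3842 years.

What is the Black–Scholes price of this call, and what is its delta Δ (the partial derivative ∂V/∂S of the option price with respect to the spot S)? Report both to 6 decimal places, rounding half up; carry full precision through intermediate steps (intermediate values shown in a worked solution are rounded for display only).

price = 4.137828
Δ = 0.395236

σ√T = 0.2851·√1.3842 = 0.335426
d₁ = (ln(S/K) + (r+σ²/2)T) / (σ√T) = (ln(52.71/65.29) + (0.0496+0.2851²/2)·1.3842) / 0.335426 = (-0.214034 + 0.124912) / 0.335426 = -0.265698
d₂ = d₁ − σ√T = -0.265698 − 0.335426 = -0.601124
e^{−rT} = e^{−0.0496·1.3842} = 0.933648
N(d₁) = 0.395236,  N(d₂) = 0.273879
Call price V = S·N(d₁) − K·e^{−rT}·N(d₂) = 20.832879 − 16.695051 = 4.137828
Δ = N(d₁) = 0.395236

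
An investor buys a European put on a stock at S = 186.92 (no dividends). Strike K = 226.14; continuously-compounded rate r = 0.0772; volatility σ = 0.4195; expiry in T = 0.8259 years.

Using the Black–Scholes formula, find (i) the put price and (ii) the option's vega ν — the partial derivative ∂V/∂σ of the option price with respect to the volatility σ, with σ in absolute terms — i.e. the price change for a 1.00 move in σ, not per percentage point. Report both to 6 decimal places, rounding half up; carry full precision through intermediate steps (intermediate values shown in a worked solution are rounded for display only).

σ√T = 0.4195·√0.8259 = 0.381238
d₁ = (ln(S/K) + (r+σ²/2)T) / (σ√T) = (ln(186.92/226.14) + (0.0772+0.4195²/2)·0.8259) / 0.381238 = (-0.190474 + 0.136431) / 0.381238 = -0.141757
d₂ = d₁ − σ√T = -0.141757 − 0.381238 = -0.522994
e^{−rT} = e^{−0.0772·0.8259} = 0.938231
N(−d₁) = 0.556364,  N(−d₂) = 0.699511
Put price V = K·e^{−rT}·N(−d₂) − S·N(−d₁) = 148.416267 − 103.995552 = 44.420715
φ(d₁) = (1/√(2π))·e^{−d₁²/2} = 0.394954
ν = S·φ(d₁)·√T = 67.091268

price = 44.420715
ν = 67.091268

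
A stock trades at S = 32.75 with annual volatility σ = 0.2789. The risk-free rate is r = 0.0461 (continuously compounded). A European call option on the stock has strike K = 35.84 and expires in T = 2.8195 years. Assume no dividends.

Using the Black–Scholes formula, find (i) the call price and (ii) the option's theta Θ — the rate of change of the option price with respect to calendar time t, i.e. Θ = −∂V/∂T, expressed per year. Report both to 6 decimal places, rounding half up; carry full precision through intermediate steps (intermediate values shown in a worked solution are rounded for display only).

price = 6.605140
Θ = -1.670595

σ√T = 0.2789·√2.8195 = 0.468311
d₁ = (ln(S/K) + (r+σ²/2)T) / (σ√T) = (ln(32.75/35.84) + (0.0461+0.2789²/2)·2.8195) / 0.468311 = (-0.090162 + 0.239637) / 0.468311 = 0.319179
d₂ = d₁ − σ√T = 0.319179 − 0.468311 = -0.149132
e^{−rT} = e^{−0.0461·2.8195} = 0.878114
N(d₁) = 0.625205,  N(d₂) = 0.440725
Call price V = S·N(d₁) − K·e^{−rT}·N(d₂) = 20.475449 − 13.870309 = 6.605140
φ(d₁) = (1/√(2π))·e^{−d₁²/2} = 0.379130
Θ = −S·φ(d₁)·σ/(2√T) − r·K·e^{−rT}·N(d₂) = −1.031174 − 0.639421 = -1.670595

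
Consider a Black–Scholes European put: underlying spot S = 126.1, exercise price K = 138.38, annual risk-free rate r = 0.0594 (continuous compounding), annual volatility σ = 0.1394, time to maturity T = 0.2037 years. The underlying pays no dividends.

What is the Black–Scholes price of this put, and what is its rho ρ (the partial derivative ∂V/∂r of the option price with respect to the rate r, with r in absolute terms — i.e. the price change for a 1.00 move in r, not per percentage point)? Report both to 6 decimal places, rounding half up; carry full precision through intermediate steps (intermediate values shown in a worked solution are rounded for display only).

σ√T = 0.1394·√0.2037 = 0.062916
d₁ = (ln(S/K) + (r+σ²/2)T) / (σ√T) = (ln(126.1/138.38) + (0.0594+0.1394²/2)·0.2037) / 0.062916 = (-0.092928 + 0.014079) / 0.062916 = -1.253256
d₂ = d₁ − σ√T = -1.253256 − 0.062916 = -1.316171
e^{−rT} = e^{−0.0594·0.2037} = 0.987973
N(−d₁) = 0.894944,  N(−d₂) = 0.905942
Put price V = K·e^{−rT}·N(−d₂) − S·N(−d₁) = 123.856473 − 112.852393 = 11.004080
ρ = −K·T·e^{−rT}·N(−d₂) = -25.229563

price = 11.004080
ρ = -25.229563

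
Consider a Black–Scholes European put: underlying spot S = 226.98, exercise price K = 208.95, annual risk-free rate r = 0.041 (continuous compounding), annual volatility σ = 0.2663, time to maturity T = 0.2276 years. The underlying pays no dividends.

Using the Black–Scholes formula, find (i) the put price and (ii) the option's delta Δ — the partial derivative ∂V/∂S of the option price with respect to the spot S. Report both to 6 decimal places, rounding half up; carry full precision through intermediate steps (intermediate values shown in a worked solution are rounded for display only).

price = 3.766935
Δ = -0.215216

σ√T = 0.2663·√0.2276 = 0.127045
d₁ = (ln(S/K) + (r+σ²/2)T) / (σ√T) = (ln(226.98/208.95) + (0.041+0.2663²/2)·0.2276) / 0.127045 = (0.082767 + 0.017402) / 0.127045 = 0.788451
d₂ = d₁ − σ√T = 0.788451 − 0.127045 = 0.661406
e^{−rT} = e^{−0.041·0.2276} = 0.990712
N(−d₁) = 0.215216,  N(−d₂) = 0.254176
Put price V = K·e^{−rT}·N(−d₂) − S·N(−d₁) = 52.616754 − 48.849819 = 3.766935
Δ = −N(−d₁) = -0.215216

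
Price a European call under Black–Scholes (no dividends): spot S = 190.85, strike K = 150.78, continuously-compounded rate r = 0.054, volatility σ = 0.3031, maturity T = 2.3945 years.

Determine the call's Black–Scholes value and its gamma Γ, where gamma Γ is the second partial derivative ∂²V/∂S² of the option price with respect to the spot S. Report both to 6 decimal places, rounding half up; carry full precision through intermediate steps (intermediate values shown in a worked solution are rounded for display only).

σ√T = 0.3031·√2.3945 = 0.469022
d₁ = (ln(S/K) + (r+σ²/2)T) / (σ√T) = (ln(190.85/150.78) + (0.054+0.3031²/2)·2.3945) / 0.469022 = (0.235666 + 0.239294) / 0.469022 = 1.012660
d₂ = d₁ − σ√T = 1.012660 − 0.469022 = 0.543638
e^{−rT} = e^{−0.054·2.3945} = 0.878708
N(d₁) = 0.844389,  N(d₂) = 0.706655
Call price V = S·N(d₁) − K·e^{−rT}·N(d₂) = 161.151572 − 93.625752 = 67.525820
φ(d₁) = (1/√(2π))·e^{−d₁²/2} = 0.238908
Γ = φ(d₁) / (S·σ·√T) = 0.002669

price = 67.525820
Γ = 0.002669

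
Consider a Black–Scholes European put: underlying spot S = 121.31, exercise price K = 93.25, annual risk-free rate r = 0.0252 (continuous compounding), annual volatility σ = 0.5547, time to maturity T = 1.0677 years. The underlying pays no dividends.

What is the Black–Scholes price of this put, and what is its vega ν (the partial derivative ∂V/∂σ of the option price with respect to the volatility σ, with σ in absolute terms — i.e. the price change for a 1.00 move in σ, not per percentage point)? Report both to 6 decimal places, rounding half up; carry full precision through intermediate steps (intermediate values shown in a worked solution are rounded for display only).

σ√T = 0.5547·√1.0677 = 0.573169
d₁ = (ln(S/K) + (r+σ²/2)T) / (σ√T) = (ln(121.31/93.25) + (0.0252+0.5547²/2)·1.0677) / 0.573169 = (0.263065 + 0.191167) / 0.573169 = 0.792493
d₂ = d₁ − σ√T = 0.792493 − 0.573169 = 0.219324
e^{−rT} = e^{−0.0252·1.0677} = 0.973453
N(−d₁) = 0.214037,  N(−d₂) = 0.413199
Put price V = K·e^{−rT}·N(−d₂) − S·N(−d₁) = 37.507899 − 25.964776 = 11.543123
φ(d₁) = (1/√(2π))·e^{−d₁²/2} = 0.291428
ν = S·φ(d₁)·√T = 36.530274

price = 11.543123
ν = 36.530274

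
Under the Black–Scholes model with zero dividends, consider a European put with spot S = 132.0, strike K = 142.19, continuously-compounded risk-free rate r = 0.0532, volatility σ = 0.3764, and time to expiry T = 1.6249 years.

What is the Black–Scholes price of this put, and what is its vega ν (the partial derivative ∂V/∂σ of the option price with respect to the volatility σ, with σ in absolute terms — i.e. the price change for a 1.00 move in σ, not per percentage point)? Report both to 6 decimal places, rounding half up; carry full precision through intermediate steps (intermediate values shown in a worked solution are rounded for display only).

σ√T = 0.3764·√1.6249 = 0.479803
d₁ = (ln(S/K) + (r+σ²/2)T) / (σ√T) = (ln(132.0/142.19) + (0.0532+0.3764²/2)·1.6249) / 0.479803 = (-0.074362 + 0.201550) / 0.479803 = 0.265084
d₂ = d₁ − σ√T = 0.265084 − 0.479803 = -0.214719
e^{−rT} = e^{−0.0532·1.6249} = 0.917186
N(−d₁) = 0.395473,  N(−d₂) = 0.585007
Put price V = K·e^{−rT}·N(−d₂) − S·N(−d₁) = 76.293520 − 52.202378 = 24.091141
φ(d₁) = (1/√(2π))·e^{−d₁²/2} = 0.385169
ν = S·φ(d₁)·√T = 64.809480

price = 24.091141
ν = 64.809480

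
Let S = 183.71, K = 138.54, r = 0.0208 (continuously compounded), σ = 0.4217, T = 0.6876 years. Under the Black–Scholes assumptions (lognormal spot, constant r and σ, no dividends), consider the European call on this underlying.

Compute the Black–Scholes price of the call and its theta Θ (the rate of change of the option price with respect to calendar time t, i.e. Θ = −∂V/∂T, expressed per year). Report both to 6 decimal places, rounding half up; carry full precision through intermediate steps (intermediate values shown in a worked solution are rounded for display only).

σ√T = 0.4217·√0.6876 = 0.349681
d₁ = (ln(S/K) + (r+σ²/2)T) / (σ√T) = (ln(183.71/138.54) + (0.0208+0.4217²/2)·0.6876) / 0.349681 = (0.282199 + 0.075440) / 0.349681 = 1.022761
d₂ = d₁ − σ√T = 1.022761 − 0.349681 = 0.673080
e^{−rT} = e^{−0.0208·0.6876} = 0.985800
N(d₁) = 0.846790,  N(d₂) = 0.749552
Call price V = S·N(d₁) − K·e^{−rT}·N(d₂) = 155.563711 − 102.368324 = 53.195387
φ(d₁) = (1/√(2π))·e^{−d₁²/2} = 0.236464
Θ = −S·φ(d₁)·σ/(2√T) − r·K·e^{−rT}·N(d₂) = −11.045969 − 2.129261 = -13.175230

price = 53.195387
Θ = -13.175230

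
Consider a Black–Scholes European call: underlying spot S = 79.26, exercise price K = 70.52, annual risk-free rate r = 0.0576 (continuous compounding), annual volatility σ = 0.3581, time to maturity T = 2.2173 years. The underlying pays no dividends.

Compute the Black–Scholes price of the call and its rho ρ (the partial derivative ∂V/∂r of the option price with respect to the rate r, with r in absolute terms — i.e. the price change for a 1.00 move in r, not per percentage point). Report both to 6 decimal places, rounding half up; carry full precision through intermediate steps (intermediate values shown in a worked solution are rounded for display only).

price = 24.943540
ρ = 79.285258

σ√T = 0.3581·√2.2173 = 0.533232
d₁ = (ln(S/K) + (r+σ²/2)T) / (σ√T) = (ln(79.26/70.52) + (0.0576+0.3581²/2)·2.2173) / 0.533232 = (0.116837 + 0.269885) / 0.533232 = 0.725241
d₂ = d₁ − σ√T = 0.725241 − 0.533232 = 0.192009
e^{−rT} = e^{−0.0576·2.2173} = 0.880103
N(d₁) = 0.765848,  N(d₂) = 0.576132
Call price V = S·N(d₁) − K·e^{−rT}·N(d₂) = 60.701109 − 35.757569 = 24.943540
ρ = K·T·e^{−rT}·N(d₂) = 79.285258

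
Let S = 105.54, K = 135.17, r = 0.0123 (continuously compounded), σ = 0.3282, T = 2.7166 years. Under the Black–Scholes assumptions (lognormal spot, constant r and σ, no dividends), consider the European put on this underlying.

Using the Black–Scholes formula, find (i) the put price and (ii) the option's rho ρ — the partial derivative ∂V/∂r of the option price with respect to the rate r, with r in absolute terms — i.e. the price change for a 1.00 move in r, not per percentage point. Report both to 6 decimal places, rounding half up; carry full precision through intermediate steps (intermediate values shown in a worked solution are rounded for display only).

price = 39.670574
ρ = -265.405817

σ√T = 0.3282·√2.7166 = 0.540943
d₁ = (ln(S/K) + (r+σ²/2)T) / (σ√T) = (ln(105.54/135.17) + (0.0123+0.3282²/2)·2.7166) / 0.540943 = (-0.247443 + 0.179724) / 0.540943 = -0.125188
d₂ = d₁ − σ√T = -0.125188 − 0.540943 = -0.666131
e^{−rT} = e^{−0.0123·2.7166} = 0.967138
N(−d₁) = 0.549813,  N(−d₂) = 0.747336
Put price V = K·e^{−rT}·N(−d₂) − S·N(−d₁) = 97.697790 − 58.027216 = 39.670574
ρ = −K·T·e^{−rT}·N(−d₂) = -265.405817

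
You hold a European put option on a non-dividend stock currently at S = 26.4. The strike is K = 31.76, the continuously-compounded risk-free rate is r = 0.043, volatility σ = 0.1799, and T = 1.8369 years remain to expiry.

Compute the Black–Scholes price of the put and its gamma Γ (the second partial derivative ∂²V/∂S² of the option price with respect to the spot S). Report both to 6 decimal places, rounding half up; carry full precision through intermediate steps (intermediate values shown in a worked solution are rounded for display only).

σ√T = 0.1799·√1.8369 = 0.243823
d₁ = (ln(S/K) + (r+σ²/2)T) / (σ√T) = (ln(26.4/31.76) + (0.043+0.1799²/2)·1.8369) / 0.243823 = (-0.184844 + 0.108711) / 0.243823 = -0.312244
d₂ = d₁ − σ√T = -0.312244 − 0.243823 = -0.556067
e^{−rT} = e^{−0.043·1.8369} = 0.924052
N(−d₁) = 0.622573,  N(−d₂) = 0.710917
Put price V = K·e^{−rT}·N(−d₂) − S·N(−d₁) = 20.863932 − 16.435915 = 4.428017
φ(d₁) = (1/√(2π))·e^{−d₁²/2} = 0.379961
Γ = φ(d₁) / (S·σ·√T) = 0.059028

price = 4.428017
Γ = 0.059028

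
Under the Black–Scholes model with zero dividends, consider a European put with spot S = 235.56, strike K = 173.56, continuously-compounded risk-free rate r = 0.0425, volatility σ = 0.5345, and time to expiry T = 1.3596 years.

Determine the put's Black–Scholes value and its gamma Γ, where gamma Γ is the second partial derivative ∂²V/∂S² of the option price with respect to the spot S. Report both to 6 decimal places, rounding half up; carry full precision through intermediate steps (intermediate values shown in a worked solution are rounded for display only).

price = 20.692139
Γ = 0.001822

σ√T = 0.5345·√1.3596 = 0.623237
d₁ = (ln(S/K) + (r+σ²/2)T) / (σ√T) = (ln(235.56/173.56) + (0.0425+0.5345²/2)·1.3596) / 0.623237 = (0.305442 + 0.251995) / 0.623237 = 0.894423
d₂ = d₁ − σ√T = 0.894423 − 0.623237 = 0.271186
e^{−rT} = e^{−0.0425·1.3596} = 0.943855
N(−d₁) = 0.185548,  N(−d₂) = 0.393124
Put price V = K·e^{−rT}·N(−d₂) − S·N(−d₁) = 64.399786 − 43.707647 = 20.692139
φ(d₁) = (1/√(2π))·e^{−d₁²/2} = 0.267420
Γ = φ(d₁) / (S·σ·√T) = 0.001822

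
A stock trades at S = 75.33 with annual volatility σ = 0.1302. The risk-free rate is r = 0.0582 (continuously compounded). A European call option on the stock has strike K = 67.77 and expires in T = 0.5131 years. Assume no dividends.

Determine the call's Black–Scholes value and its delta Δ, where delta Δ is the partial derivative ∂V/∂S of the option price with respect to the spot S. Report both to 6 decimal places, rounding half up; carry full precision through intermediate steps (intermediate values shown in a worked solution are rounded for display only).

σ√T = 0.1302·√0.5131 = 0.093264
d₁ = (ln(S/K) + (r+σ²/2)T) / (σ√T) = (ln(75.33/67.77) + (0.0582+0.1302²/2)·0.5131) / 0.093264 = (0.105759 + 0.034211) / 0.093264 = 1.500804
d₂ = d₁ − σ√T = 1.500804 − 0.093264 = 1.407540
e^{−rT} = e^{−0.0582·0.5131} = 0.970579
N(d₁) = 0.933297,  N(d₂) = 0.920366
Call price V = S·N(d₁) − K·e^{−rT}·N(d₂) = 70.305251 − 60.538150 = 9.767101
Δ = N(d₁) = 0.933297

price = 9.767101
Δ = 0.933297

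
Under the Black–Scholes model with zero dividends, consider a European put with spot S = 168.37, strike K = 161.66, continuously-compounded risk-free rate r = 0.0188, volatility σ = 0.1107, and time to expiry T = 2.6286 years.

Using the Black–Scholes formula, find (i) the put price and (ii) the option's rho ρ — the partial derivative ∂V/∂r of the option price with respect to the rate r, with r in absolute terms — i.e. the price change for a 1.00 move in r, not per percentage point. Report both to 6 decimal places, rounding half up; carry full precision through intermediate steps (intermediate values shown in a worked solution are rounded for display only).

price = 5.684948
ρ = -137.552477

σ√T = 0.1107·√2.6286 = 0.179477
d₁ = (ln(S/K) + (r+σ²/2)T) / (σ√T) = (ln(168.37/161.66) + (0.0188+0.1107²/2)·2.6286) / 0.179477 = (0.040669 + 0.065524) / 0.179477 = 0.591675
d₂ = d₁ − σ√T = 0.591675 − 0.179477 = 0.412198
e^{−rT} = e^{−0.0188·2.6286} = 0.951784
N(−d₁) = 0.277034,  N(−d₂) = 0.340097
Put price V = K·e^{−rT}·N(−d₂) − S·N(−d₁) = 52.329178 − 46.644230 = 5.684948
ρ = −K·T·e^{−rT}·N(−d₂) = -137.552477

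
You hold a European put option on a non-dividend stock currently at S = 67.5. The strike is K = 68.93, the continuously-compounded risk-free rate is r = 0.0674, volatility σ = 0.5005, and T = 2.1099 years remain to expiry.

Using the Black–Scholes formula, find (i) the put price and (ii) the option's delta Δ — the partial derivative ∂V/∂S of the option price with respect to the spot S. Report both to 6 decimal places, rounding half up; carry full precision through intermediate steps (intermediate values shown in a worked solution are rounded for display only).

price = 14.446606
Δ = -0.297962

σ√T = 0.5005·√2.1099 = 0.727001
d₁ = (ln(S/K) + (r+σ²/2)T) / (σ√T) = (ln(67.5/68.93) + (0.0674+0.5005²/2)·2.1099) / 0.727001 = (-0.020964 + 0.406472) / 0.727001 = 0.530272
d₂ = d₁ − σ√T = 0.530272 − 0.727001 = -0.196729
e^{−rT} = e^{−0.0674·2.1099} = 0.867441
N(−d₁) = 0.297962,  N(−d₂) = 0.577980
Put price V = K·e^{−rT}·N(−d₂) − S·N(−d₁) = 34.559009 − 20.112403 = 14.446606
Δ = −N(−d₁) = -0.297962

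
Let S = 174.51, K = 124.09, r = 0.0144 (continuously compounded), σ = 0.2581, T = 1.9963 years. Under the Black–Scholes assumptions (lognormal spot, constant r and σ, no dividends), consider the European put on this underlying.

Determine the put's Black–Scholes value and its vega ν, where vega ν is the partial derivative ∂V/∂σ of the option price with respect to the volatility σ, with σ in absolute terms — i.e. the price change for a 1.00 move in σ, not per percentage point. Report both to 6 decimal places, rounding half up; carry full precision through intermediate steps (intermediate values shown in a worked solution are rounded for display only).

σ√T = 0.2581·√1.9963 = 0.364671
d₁ = (ln(S/K) + (r+σ²/2)T) / (σ√T) = (ln(174.51/124.09) + (0.0144+0.2581²/2)·1.9963) / 0.364671 = (0.340975 + 0.095239) / 0.364671 = 1.196186
d₂ = d₁ − σ√T = 1.196186 − 0.364671 = 0.831515
e^{−rT} = e^{−0.0144·1.9963} = 0.971663
N(−d₁) = 0.115812,  N(−d₂) = 0.202841
Put price V = K·e^{−rT}·N(−d₂) − S·N(−d₁) = 24.457306 − 20.210350 = 4.246956
φ(d₁) = (1/√(2π))·e^{−d₁²/2} = 0.195075
ν = S·φ(d₁)·√T = 48.098970

price = 4.246956
ν = 48.098970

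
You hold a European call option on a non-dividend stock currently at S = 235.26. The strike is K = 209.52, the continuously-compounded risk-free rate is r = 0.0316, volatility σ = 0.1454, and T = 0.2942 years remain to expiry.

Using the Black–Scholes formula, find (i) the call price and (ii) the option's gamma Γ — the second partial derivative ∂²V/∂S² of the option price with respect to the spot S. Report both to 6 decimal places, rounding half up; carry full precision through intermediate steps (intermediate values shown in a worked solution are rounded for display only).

price = 28.096111
Γ = 0.005728

σ√T = 0.1454·√0.2942 = 0.078865
d₁ = (ln(S/K) + (r+σ²/2)T) / (σ√T) = (ln(235.26/209.52) + (0.0316+0.1454²/2)·0.2942) / 0.078865 = (0.115872 + 0.012407) / 0.078865 = 1.626555
d₂ = d₁ − σ√T = 1.626555 − 0.078865 = 1.547690
e^{−rT} = e^{−0.0316·0.2942} = 0.990746
N(d₁) = 0.948084,  N(d₂) = 0.939151
Call price V = S·N(d₁) − K·e^{−rT}·N(d₂) = 223.046280 − 194.950169 = 28.096111
φ(d₁) = (1/√(2π))·e^{−d₁²/2} = 0.106269
Γ = φ(d₁) / (S·σ·√T) = 0.005728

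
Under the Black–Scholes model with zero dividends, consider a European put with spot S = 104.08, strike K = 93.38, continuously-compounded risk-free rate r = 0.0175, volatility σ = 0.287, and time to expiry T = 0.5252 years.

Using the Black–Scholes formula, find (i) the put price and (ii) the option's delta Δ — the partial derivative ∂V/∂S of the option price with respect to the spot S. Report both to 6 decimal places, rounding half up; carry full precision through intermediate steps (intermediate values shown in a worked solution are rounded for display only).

σ√T = 0.287·√0.5252 = 0.207991
d₁ = (ln(S/K) + (r+σ²/2)T) / (σ√T) = (ln(104.08/93.38) + (0.0175+0.287²/2)·0.5252) / 0.207991 = (0.108483 + 0.030821) / 0.207991 = 0.669759
d₂ = d₁ − σ√T = 0.669759 − 0.207991 = 0.461768
e^{−rT} = e^{−0.0175·0.5252} = 0.990851
N(−d₁) = 0.251506,  N(−d₂) = 0.322124
Put price V = K·e^{−rT}·N(−d₂) − S·N(−d₁) = 29.804724 − 26.176716 = 3.628008
Δ = −N(−d₁) = -0.251506

price = 3.628008
Δ = -0.251506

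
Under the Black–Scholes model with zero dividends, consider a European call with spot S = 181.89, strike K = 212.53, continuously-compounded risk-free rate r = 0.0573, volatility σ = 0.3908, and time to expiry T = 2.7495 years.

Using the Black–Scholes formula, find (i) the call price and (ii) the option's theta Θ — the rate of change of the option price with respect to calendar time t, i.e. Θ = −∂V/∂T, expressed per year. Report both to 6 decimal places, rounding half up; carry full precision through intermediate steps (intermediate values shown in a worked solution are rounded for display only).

σ√T = 0.3908·√2.7495 = 0.648010
d₁ = (ln(S/K) + (r+σ²/2)T) / (σ√T) = (ln(181.89/212.53) + (0.0573+0.3908²/2)·2.7495) / 0.648010 = (-0.155681 + 0.367505) / 0.648010 = 0.326883
d₂ = d₁ − σ√T = 0.326883 − 0.648010 = -0.321126
e^{−rT} = e^{−0.0573·2.7495} = 0.854237
N(d₁) = 0.628122,  N(d₂) = 0.374057
Call price V = S·N(d₁) − K·e^{−rT}·N(d₂) = 114.249096 − 67.910500 = 46.338597
φ(d₁) = (1/√(2π))·e^{−d₁²/2} = 0.378188
Θ = −S·φ(d₁)·σ/(2√T) − r·K·e^{−rT}·N(d₂) = −8.106135 − 3.891272 = -11.997406

price = 46.338597
Θ = -11.997406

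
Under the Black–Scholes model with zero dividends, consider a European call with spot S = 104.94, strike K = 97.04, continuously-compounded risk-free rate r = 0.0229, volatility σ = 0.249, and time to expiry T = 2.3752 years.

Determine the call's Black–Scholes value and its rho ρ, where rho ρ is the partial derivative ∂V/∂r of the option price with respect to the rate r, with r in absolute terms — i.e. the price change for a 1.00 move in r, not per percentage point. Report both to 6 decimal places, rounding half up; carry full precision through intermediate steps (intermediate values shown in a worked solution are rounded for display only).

σ√T = 0.249·√2.3752 = 0.383751
d₁ = (ln(S/K) + (r+σ²/2)T) / (σ√T) = (ln(104.94/97.04) + (0.0229+0.249²/2)·2.3752) / 0.383751 = (0.078265 + 0.128024) / 0.383751 = 0.537562
d₂ = d₁ − σ√T = 0.537562 − 0.383751 = 0.153811
e^{−rT} = e^{−0.0229·2.3752} = 0.947061
N(d₁) = 0.704560,  N(d₂) = 0.561121
Call price V = S·N(d₁) − K·e^{−rT}·N(d₂) = 73.936558 − 51.568547 = 22.368012
ρ = K·T·e^{−rT}·N(d₂) = 122.485612

price = 22.368012
ρ = 122.485612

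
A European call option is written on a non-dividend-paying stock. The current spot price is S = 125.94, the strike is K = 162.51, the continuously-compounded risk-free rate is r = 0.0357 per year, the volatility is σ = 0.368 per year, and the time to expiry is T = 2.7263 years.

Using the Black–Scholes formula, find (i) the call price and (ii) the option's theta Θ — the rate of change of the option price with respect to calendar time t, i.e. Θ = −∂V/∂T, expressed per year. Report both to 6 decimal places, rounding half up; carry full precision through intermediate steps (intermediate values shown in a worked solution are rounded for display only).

σ√T = 0.368·√2.7263 = 0.607624
d₁ = (ln(S/K) + (r+σ²/2)T) / (σ√T) = (ln(125.94/162.51) + (0.0357+0.368²/2)·2.7263) / 0.607624 = (-0.254934 + 0.281932) / 0.607624 = 0.044432
d₂ = d₁ − σ√T = 0.044432 − 0.607624 = -0.563191
e^{−rT} = e^{−0.0357·2.7263} = 0.907258
N(d₁) = 0.517720,  N(d₂) = 0.286652
Call price V = S·N(d₁) − K·e^{−rT}·N(d₂) = 65.201676 − 42.263572 = 22.938103
φ(d₁) = (1/√(2π))·e^{−d₁²/2} = 0.398549
Θ = −S·φ(d₁)·σ/(2√T) − r·K·e^{−rT}·N(d₂) = −5.593402 − 1.508810 = -7.102212

price = 22.938103
Θ = -7.102212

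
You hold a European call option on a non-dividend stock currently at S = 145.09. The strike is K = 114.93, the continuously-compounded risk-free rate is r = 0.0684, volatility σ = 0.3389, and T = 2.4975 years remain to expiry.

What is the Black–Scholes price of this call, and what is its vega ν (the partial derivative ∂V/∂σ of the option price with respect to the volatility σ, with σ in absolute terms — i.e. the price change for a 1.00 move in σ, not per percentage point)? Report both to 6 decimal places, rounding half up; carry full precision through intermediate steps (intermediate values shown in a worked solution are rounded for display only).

σ√T = 0.3389·√2.4975 = 0.535580
d₁ = (ln(S/K) + (r+σ²/2)T) / (σ√T) = (ln(145.09/114.93) + (0.0684+0.3389²/2)·2.4975) / 0.535580 = (0.233031 + 0.314252) / 0.535580 = 1.021851
d₂ = d₁ − σ√T = 1.021851 − 0.535580 = 0.486271
e^{−rT} = e^{−0.0684·2.4975} = 0.842966
N(d₁) = 0.846574,  N(d₂) = 0.686613
Call price V = S·N(d₁) − K·e^{−rT}·N(d₂) = 122.829465 − 66.520427 = 56.309038
φ(d₁) = (1/√(2π))·e^{−d₁²/2} = 0.236684
ν = S·φ(d₁)·√T = 54.269971

price = 56.309038
ν = 54.269971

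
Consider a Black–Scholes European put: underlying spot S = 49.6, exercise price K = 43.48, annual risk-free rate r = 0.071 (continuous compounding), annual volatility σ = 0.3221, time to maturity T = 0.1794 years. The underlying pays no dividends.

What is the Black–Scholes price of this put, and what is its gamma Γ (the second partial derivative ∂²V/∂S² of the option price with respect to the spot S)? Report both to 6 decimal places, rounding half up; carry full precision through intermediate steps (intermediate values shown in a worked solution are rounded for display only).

σ√T = 0.3221·√0.1794 = 0.136428
d₁ = (ln(S/K) + (r+σ²/2)T) / (σ√T) = (ln(49.6/43.48) + (0.071+0.3221²/2)·0.1794) / 0.136428 = (0.131690 + 0.022044) / 0.136428 = 1.126850
d₂ = d₁ − σ√T = 1.126850 − 0.136428 = 0.990423
e^{−rT} = e^{−0.071·0.1794} = 0.987343
N(−d₁) = 0.129903,  N(−d₂) = 0.160984
Put price V = K·e^{−rT}·N(−d₂) − S·N(−d₁) = 6.910981 − 6.443181 = 0.467799
φ(d₁) = (1/√(2π))·e^{−d₁²/2} = 0.211436
Γ = φ(d₁) / (S·σ·√T) = 0.031246

price = 0.467799
Γ = 0.031246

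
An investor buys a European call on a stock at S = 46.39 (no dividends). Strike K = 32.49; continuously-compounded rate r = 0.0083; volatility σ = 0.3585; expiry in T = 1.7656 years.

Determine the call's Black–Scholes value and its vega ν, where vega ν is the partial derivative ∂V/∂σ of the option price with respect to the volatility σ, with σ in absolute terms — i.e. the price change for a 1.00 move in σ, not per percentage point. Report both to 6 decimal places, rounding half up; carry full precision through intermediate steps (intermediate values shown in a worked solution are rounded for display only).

price = 16.627038
ν = 14.667841

σ√T = 0.3585·√1.7656 = 0.476360
d₁ = (ln(S/K) + (r+σ²/2)T) / (σ√T) = (ln(46.39/32.49) + (0.0083+0.3585²/2)·1.7656) / 0.476360 = (0.356152 + 0.128114) / 0.476360 = 1.016596
d₂ = d₁ − σ√T = 1.016596 − 0.476360 = 0.540236
e^{−rT} = e^{−0.0083·1.7656} = 0.985452
N(d₁) = 0.845327,  N(d₂) = 0.705483
Call price V = S·N(d₁) − K·e^{−rT}·N(d₂) = 39.214722 − 22.587684 = 16.627038
φ(d₁) = (1/√(2π))·e^{−d₁²/2} = 0.237955
ν = S·φ(d₁)·√T = 14.667841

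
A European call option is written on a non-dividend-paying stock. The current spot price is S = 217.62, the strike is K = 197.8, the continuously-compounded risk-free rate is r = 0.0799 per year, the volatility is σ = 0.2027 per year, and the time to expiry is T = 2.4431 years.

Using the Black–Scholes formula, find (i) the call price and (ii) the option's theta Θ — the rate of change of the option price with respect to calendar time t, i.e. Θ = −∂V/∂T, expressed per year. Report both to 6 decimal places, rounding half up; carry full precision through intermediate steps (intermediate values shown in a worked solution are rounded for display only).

σ√T = 0.2027·√2.4431 = 0.316829
d₁ = (ln(S/K) + (r+σ²/2)T) / (σ√T) = (ln(217.62/197.8) + (0.0799+0.2027²/2)·2.4431) / 0.316829 = (0.095494 + 0.245394) / 0.316829 = 1.075938
d₂ = d₁ − σ√T = 1.075938 − 0.316829 = 0.759109
e^{−rT} = e^{−0.0799·2.4431} = 0.822667
N(d₁) = 0.859022,  N(d₂) = 0.776106
Call price V = S·N(d₁) − K·e^{−rT}·N(d₂) = 186.940470 − 126.290785 = 60.649685
φ(d₁) = (1/√(2π))·e^{−d₁²/2} = 0.223631
Θ = −S·φ(d₁)·σ/(2√T) − r·K·e^{−rT}·N(d₂) = −3.155609 − 10.090634 = -13.246243

price = 60.649685
Θ = -13.246243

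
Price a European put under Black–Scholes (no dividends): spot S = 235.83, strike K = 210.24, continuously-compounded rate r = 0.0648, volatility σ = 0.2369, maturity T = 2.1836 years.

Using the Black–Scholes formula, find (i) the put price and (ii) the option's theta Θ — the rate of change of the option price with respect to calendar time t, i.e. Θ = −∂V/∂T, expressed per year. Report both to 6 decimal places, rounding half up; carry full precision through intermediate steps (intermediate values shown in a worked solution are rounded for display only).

σ√T = 0.2369·√2.1836 = 0.350067
d₁ = (ln(S/K) + (r+σ²/2)T) / (σ√T) = (ln(235.83/210.24) + (0.0648+0.2369²/2)·2.1836) / 0.350067 = (0.114861 + 0.202771) / 0.350067 = 0.907346
d₂ = d₁ − σ√T = 0.907346 − 0.350067 = 0.557279
e^{−rT} = e^{−0.0648·2.1836} = 0.868058
N(−d₁) = 0.182112,  N(−d₂) = 0.288668
Put price V = K·e^{−rT}·N(−d₂) − S·N(−d₁) = 52.682106 − 42.947435 = 9.734671
φ(d₁) = (1/√(2π))·e^{−d₁²/2} = 0.264325
Θ = −S·φ(d₁)·σ/(2√T) + r·K·e^{−rT}·N(−d₂) = −4.996722 + 3.413800 = -1.582922

price = 9.734671
Θ = -1.582922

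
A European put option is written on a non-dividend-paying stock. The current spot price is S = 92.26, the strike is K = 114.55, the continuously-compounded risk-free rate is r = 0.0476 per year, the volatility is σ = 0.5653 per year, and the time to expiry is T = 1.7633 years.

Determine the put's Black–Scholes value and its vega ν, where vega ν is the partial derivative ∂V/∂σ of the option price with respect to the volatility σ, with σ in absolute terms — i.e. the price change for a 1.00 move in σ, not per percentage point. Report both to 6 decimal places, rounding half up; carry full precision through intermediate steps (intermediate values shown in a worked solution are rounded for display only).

price = 35.866941
ν = 47.918084

σ√T = 0.5653·√1.7633 = 0.750658
d₁ = (ln(S/K) + (r+σ²/2)T) / (σ√T) = (ln(92.26/114.55) + (0.0476+0.5653²/2)·1.7633) / 0.750658 = (-0.216401 + 0.365677) / 0.750658 = 0.198860
d₂ = d₁ − σ√T = 0.198860 − 0.750658 = -0.551798
e^{−rT} = e^{−0.0476·1.7633} = 0.919493
N(−d₁) = 0.421186,  N(−d₂) = 0.709457
Put price V = K·e^{−rT}·N(−d₂) − S·N(−d₁) = 74.725564 − 38.858623 = 35.866941
φ(d₁) = (1/√(2π))·e^{−d₁²/2} = 0.391132
ν = S·φ(d₁)·√T = 47.918084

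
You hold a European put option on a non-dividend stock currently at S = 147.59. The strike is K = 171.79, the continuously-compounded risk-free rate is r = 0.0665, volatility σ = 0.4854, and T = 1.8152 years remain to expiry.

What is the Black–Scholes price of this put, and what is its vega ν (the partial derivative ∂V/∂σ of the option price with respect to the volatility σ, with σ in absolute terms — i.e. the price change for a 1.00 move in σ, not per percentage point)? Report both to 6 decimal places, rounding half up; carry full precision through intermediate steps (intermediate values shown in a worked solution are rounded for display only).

price = 40.803589
ν = 76.291861

σ√T = 0.4854·√1.8152 = 0.653976
d₁ = (ln(S/K) + (r+σ²/2)T) / (σ√T) = (ln(147.59/171.79) + (0.0665+0.4854²/2)·1.8152) / 0.653976 = (-0.151835 + 0.334553) / 0.653976 = 0.279396
d₂ = d₁ − σ√T = 0.279396 − 0.653976 = -0.374580
e^{−rT} = e^{−0.0665·1.8152} = 0.886290
N(−d₁) = 0.389970,  N(−d₂) = 0.646014
Put price V = K·e^{−rT}·N(−d₂) − S·N(−d₁) = 98.359305 − 57.555716 = 40.803589
φ(d₁) = (1/√(2π))·e^{−d₁²/2} = 0.383671
ν = S·φ(d₁)·√T = 76.291861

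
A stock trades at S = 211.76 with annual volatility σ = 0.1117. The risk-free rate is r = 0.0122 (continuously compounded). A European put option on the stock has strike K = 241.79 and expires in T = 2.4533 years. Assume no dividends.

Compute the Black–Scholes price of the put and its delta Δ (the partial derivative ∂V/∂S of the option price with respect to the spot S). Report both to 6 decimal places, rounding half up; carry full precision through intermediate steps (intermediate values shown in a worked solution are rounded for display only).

price = 29.605956
Δ = -0.691267

σ√T = 0.1117·√2.4533 = 0.174956
d₁ = (ln(S/K) + (r+σ²/2)T) / (σ√T) = (ln(211.76/241.79) + (0.0122+0.1117²/2)·2.4533) / 0.174956 = (-0.132616 + 0.045235) / 0.174956 = -0.499446
d₂ = d₁ − σ√T = -0.499446 − 0.174956 = -0.674402
e^{−rT} = e^{−0.0122·2.4533} = 0.970513
N(−d₁) = 0.691267,  N(−d₂) = 0.749972
Put price V = K·e^{−rT}·N(−d₂) − S·N(−d₁) = 175.988730 − 146.382774 = 29.605956
Δ = −N(−d₁) = -0.691267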